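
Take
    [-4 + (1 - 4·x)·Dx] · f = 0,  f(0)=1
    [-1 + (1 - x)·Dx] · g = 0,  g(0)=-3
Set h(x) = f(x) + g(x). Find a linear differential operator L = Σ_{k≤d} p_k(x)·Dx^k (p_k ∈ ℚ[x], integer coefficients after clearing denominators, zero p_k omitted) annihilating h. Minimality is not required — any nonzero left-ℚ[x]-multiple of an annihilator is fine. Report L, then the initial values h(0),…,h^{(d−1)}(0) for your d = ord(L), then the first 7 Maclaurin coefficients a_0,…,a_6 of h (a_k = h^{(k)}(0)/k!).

f: a_k = 1, 4, 16, 64, 256, 1024, 4096, …
g: a_k = -3, -3, -3, -3, -3, -3, -3, …
Sum ⇒ L₀ = lclm(L_f,L_g) in ℚ(x)⟨Dx⟩.
L = -8 + (10 - 16·x)·Dx + (-1 + 5·x - 4·x^2)·Dx^2  (order 2).
h: a_k = -2, 1, 13, 61, 253, 1021, 4093, …
ICs: h(0) = -2, h′(0) = 1.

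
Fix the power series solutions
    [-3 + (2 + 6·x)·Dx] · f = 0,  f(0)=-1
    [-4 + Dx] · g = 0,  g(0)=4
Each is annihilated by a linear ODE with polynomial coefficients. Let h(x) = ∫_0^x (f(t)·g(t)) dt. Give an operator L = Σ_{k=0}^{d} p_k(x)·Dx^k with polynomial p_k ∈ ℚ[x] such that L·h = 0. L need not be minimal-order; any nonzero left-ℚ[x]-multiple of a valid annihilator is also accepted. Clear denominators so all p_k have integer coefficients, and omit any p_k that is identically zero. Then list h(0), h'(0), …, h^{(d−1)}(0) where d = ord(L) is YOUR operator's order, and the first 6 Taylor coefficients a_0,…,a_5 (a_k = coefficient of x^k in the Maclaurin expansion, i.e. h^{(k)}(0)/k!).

f: a_k = -1, -3/2, 9/8, -27/16, 405/128, -1701/256, …
g: a_k = 4, 16, 32, 128/3, 128/3, 512/15, …
f·g: L₀ = L_f ⊗_s L_g, ord ≤ 1·1.
Integrate: L := L₀·Dx.
L = (-11 - 24·x)·Dx + (2 + 6·x)·Dx^2  (order 2).
h: a_k = 0, -4, -11, -103/6, -953/48, -8161/480, …
ICs: h(0) = 0, h′(0) = -4.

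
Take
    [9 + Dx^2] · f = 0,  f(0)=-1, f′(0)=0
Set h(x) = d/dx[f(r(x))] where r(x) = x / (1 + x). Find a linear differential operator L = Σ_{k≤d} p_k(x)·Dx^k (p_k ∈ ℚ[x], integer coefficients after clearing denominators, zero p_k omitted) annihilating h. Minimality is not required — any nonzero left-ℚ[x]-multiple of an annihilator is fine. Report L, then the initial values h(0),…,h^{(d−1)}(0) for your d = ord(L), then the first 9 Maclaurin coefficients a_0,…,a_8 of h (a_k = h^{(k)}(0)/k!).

L = (15 + 12·x + 6·x^2) + (6 + 18·x + 18·x^2 + 6·x^3)·Dx + (1 + 4·x + 6·x^2 + 4·x^3 + x^4)·Dx^2  (order 2).
h: a_k = 0, 9, -27, 81/2, -45/2, -2457/40, 9639/40, -293553/560, 491913/560, …
ICs: h(0) = 0, h′(0) = 9.

f: a_k = -1, 0, 9/2, 0, -27/8, 0, 81/80, 0, -729/4480, …
Substitute x→r, Dx→(1/r')Dx; clear ⇒ L₀.
h=h₀': d/dx-closure on L₀ ⇒ L.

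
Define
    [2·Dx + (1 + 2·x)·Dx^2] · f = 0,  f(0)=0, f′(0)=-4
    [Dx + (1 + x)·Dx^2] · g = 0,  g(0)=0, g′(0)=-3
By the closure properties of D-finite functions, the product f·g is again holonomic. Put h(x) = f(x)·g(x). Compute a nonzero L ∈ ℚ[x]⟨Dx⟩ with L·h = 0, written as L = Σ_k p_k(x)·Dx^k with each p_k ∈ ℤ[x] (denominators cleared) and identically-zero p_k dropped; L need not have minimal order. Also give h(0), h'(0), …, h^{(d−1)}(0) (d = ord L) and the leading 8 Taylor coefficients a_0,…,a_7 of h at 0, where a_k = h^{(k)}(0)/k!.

L = (20 + 48·x + 32·x^2)·Dx + (66 + 268·x + 360·x^2 + 160·x^3)·Dx^2 + (32 + 180·x + 372·x^2 + 336·x^3 + 112·x^4)·Dx^3 + (3 + 22·x + 63·x^2 + 88·x^3 + 60·x^4 + 16·x^5)·Dx^4  (order 4).
h: a_k = 0, 0, 12, -18, 26, -39, 917/15, -498/5, …
ICs: h(0) = 0, h′(0) = 0, h′′(0) = 24, h′′′(0) = -108.

f: a_k = 0, -4, 4, -16/3, 8, -64/5, 64/3, -256/7, …
g: a_k = 0, -3, 3/2, -1, 3/4, -3/5, 1/2, -3/7, …
Sym-product of L_f,L_g gives L₀ (≤ ord 4).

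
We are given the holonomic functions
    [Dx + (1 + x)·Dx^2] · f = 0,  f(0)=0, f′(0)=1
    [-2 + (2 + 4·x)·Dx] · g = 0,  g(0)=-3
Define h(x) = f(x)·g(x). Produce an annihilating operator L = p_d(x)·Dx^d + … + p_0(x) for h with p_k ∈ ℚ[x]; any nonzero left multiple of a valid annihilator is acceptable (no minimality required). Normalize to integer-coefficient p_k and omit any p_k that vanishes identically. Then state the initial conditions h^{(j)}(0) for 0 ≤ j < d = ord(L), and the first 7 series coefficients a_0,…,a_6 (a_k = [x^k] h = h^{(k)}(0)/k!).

f: a_k = 0, 1, -1/2, 1/3, -1/4, 1/5, -1/6, …
g: a_k = -3, -3, 3/2, -3/2, 15/8, -21/8, 63/16, …
Product ⇒ symmetric product L₀, ord ≤ 2.
L = (2 + x) + (-1 - 2·x)·Dx + (1 + 5·x + 8·x^2 + 4·x^3)·Dx^2  (order 2).
h: a_k = 0, -3, -3/2, 2, -5/2, 131/40, -363/80, …
ICs: h(0) = 0, h′(0) = -3.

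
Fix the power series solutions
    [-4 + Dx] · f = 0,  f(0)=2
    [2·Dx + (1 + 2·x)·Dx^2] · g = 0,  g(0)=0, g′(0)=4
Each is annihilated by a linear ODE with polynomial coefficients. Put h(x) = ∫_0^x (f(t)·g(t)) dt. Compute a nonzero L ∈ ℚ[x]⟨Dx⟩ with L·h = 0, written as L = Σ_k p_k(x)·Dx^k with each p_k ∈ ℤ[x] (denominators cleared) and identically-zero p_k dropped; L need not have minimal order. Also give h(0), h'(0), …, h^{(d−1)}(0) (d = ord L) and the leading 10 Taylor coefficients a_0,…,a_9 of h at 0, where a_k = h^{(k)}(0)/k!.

L = (8 + 32·x)·Dx + (-6 - 16·x)·Dx^2 + (1 + 2·x)·Dx^3  (order 3).
h: a_k = 0, 0, 4, 8, 32/3, 48/5, 352/45, 256/63, 1088/315, -128/405, …
ICs: h(0) = 0, h′(0) = 0, h′′(0) = 8.

f: a_k = 2, 8, 16, 64/3, 64/3, 256/15, 512/45, 2048/315, 1024/315, 4096/2835, …
g: a_k = 0, 4, -4, 16/3, -8, 64/5, -64/3, 256/7, -64, 1024/9, …
f·g: L₀ = L_f ⊗_s L_g, ord ≤ 1·2.
∫: right-multiply L₀ by Dx.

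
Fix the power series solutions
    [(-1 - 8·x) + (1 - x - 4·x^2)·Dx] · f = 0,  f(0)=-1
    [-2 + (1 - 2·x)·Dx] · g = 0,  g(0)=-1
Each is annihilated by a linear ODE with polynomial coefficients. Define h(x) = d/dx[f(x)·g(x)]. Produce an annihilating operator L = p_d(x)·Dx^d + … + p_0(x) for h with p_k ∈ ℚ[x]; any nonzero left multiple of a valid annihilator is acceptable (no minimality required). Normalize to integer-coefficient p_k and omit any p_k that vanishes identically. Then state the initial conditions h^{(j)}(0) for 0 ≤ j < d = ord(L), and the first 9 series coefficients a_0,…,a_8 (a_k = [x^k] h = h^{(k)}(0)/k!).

L = (22 - 12·x - 120·x^2 - 256·x^3 + 768·x^4) + (-3 + 5·x + 42·x^2 - 88·x^3 - 80·x^4 + 192·x^5)·Dx  (order 1).
h: a_k = 3, 22, 93, 364, 1235, 4050, 12537, 37976, 111807, …
ICs: h(0) = 3.

f: a_k = -1, -1, -5, -9, -29, -65, -181, -441, -1165, …
g: a_k = -1, -2, -4, -8, -16, -32, -64, -128, -256, …
h₀=f·g: eliminate ⇒ L₀, order ≤ 1·1.
Differentiate: ansatz ord ≤ ord L₀ ⇒ L.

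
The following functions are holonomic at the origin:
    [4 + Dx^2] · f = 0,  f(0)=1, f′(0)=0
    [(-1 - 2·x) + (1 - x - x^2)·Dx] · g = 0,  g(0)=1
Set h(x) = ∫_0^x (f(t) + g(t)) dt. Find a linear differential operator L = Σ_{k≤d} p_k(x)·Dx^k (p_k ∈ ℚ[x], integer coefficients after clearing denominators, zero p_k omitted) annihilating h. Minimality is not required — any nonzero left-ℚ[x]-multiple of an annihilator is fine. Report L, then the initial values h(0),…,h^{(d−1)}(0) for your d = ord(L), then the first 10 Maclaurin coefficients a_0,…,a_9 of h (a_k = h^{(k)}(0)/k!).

f: a_k = 1, 0, -2, 0, 2/3, 0, -4/45, 0, 2/315, 0, …
g: a_k = 1, 1, 2, 3, 5, 8, 13, 21, 34, 55, …
L₀ := lclm(L_f,L_g); ord L₀ ≤ 2+1.
h=∫h₀ ⇒ L = L₀·Dx.
L = (-44 - 96·x - 32·x^2 - 48·x^3 - 40·x^4 - 16·x^5)·Dx + (16 - 20·x - 8·x^2 + 16·x^3 - 12·x^4 - 24·x^5 - 8·x^6)·Dx^2 + (-11 - 24·x - 8·x^2 - 12·x^3 - 10·x^4 - 4·x^5)·Dx^3 + (4 - 5·x - 2·x^2 + 4·x^3 - 3·x^4 - 6·x^5 - 2·x^6)·Dx^4  (order 4).
h: a_k = 0, 2, 1/2, 0, 3/4, 17/15, 4/3, 83/45, 21/8, 10712/2835, …
ICs: h(0) = 0, h′(0) = 2, h′′(0) = 1, h′′′(0) = 0.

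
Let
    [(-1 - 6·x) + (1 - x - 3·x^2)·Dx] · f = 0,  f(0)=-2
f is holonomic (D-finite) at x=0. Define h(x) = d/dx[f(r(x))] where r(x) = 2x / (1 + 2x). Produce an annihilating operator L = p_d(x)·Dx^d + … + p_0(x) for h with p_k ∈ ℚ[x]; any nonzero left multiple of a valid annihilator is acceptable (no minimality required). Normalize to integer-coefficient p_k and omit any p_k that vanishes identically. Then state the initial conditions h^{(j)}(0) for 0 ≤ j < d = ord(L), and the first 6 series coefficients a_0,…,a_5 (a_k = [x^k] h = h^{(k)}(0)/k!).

L = (12 + 72·x + 576·x^2 + 672·x^3) + (-1 - 18·x - 48·x^2 + 136·x^3 + 336·x^4)·Dx  (order 1).
h: a_k = -4, -48, 0, -1152, 2880, -27648, …
ICs: h(0) = -4.

f: a_k = -2, -2, -8, -14, -38, -80, …
Change of var in L_f (x↦r) gives L₀.
Differentiate: ansatz ord ≤ ord L₀ ⇒ L.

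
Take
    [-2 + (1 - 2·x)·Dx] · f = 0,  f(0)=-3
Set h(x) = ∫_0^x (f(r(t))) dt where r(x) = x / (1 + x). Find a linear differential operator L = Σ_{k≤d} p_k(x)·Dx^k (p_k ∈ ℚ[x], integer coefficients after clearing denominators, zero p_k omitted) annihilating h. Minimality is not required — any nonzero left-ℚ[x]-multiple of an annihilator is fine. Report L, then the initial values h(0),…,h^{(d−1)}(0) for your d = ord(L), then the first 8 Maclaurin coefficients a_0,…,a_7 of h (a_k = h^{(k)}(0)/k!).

f: a_k = -3, -6, -12, -24, -48, -96, -192, -384, …
f∘r: x↦r, Dx↦Dx/r' in L_f ⇒ L₀.
h=∫₀ˣh₀: take L = L₀·Dx.
L = 2·Dx + (-1 + x^2)·Dx^2  (order 2).
h: a_k = 0, -3, -3, -2, -3/2, -6/5, -1, -6/7, …
ICs: h(0) = 0, h′(0) = -3.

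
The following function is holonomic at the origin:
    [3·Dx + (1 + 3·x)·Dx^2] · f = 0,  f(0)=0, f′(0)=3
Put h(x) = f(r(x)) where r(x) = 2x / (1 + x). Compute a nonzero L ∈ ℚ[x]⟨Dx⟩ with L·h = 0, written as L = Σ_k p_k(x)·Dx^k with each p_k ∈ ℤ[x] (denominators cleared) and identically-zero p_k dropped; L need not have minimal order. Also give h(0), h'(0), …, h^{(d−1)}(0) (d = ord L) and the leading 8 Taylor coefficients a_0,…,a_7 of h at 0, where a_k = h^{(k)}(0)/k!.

L = (8 + 14·x)·Dx + (1 + 8·x + 7·x^2)·Dx^2  (order 2).
h: a_k = 0, 6, -24, 114, -600, 16806/5, -19608, 823542/7, …
ICs: h(0) = 0, h′(0) = 6.

f: a_k = 0, 3, -9/2, 9, -81/4, 243/5, -243/2, 2187/7, …
Change of var in L_f (x↦r) gives L₀.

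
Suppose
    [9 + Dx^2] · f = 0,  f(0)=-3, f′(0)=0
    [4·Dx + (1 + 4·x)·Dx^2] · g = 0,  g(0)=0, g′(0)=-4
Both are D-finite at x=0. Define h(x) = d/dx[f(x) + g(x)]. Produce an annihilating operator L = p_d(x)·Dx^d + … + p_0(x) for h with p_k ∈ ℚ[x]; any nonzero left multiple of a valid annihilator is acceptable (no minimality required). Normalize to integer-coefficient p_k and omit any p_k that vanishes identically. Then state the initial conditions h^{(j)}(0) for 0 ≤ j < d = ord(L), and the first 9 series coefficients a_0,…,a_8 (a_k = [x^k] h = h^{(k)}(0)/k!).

f: a_k = -3, 0, 27/2, 0, -81/8, 0, 243/80, 0, -2187/4480, …
g: a_k = 0, -4, 8, -64/3, 64, -1024/5, 2048/3, -16384/7, 8192, …
h₀=f+g: left-lcm gives L₀, ord ≤ 4.
h₀' ⇒ L via d/dx closure of L₀.
L = (3780 + 2592·x + 5184·x^2) + (369 + 2124·x + 3888·x^2 + 5184·x^3)·Dx + (420 + 288·x + 576·x^2)·Dx^2 + (41 + 236·x + 432·x^2 + 576·x^3)·Dx^3  (order 3).
h: a_k = -4, 43, -64, 431/2, -1024, 164569/40, -16384, 36697973/560, -262144, …
ICs: h(0) = -4, h′(0) = 43, h′′(0) = -128.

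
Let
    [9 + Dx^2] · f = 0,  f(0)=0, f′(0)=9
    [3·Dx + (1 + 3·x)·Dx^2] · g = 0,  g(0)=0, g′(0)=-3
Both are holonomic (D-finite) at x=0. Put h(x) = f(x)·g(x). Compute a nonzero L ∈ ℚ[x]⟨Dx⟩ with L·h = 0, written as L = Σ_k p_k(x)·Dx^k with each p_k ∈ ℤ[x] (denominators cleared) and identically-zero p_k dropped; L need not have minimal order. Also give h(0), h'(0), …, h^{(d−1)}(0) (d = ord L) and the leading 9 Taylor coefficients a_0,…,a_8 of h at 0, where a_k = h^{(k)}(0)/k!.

L = (-81 + 486·x + 4617·x^2 + 11664·x^3 + 8748·x^4) + (36 + 540·x + 1944·x^2 + 1944·x^3)·Dx + (180·x + 1134·x^2 + 2592·x^3 + 1944·x^4)·Dx^2 + (4 + 60·x + 216·x^2 + 216·x^3)·Dx^3 + (1 + 14·x + 69·x^2 + 144·x^3 + 108·x^4)·Dx^4  (order 4).
h: a_k = 0, 0, -27, 81/2, -81/2, 243/2, -2673/8, 67797/80, -247131/112, …
ICs: h(0) = 0, h′(0) = 0, h′′(0) = -54, h′′′(0) = 243.

f: a_k = 0, 9, 0, -27/2, 0, 243/40, 0, -729/560, 0, …
g: a_k = 0, -3, 9/2, -9, 81/4, -243/5, 243/2, -2187/7, 6561/8, …
h₀=f·g: eliminate ⇒ L₀, order ≤ 2·2.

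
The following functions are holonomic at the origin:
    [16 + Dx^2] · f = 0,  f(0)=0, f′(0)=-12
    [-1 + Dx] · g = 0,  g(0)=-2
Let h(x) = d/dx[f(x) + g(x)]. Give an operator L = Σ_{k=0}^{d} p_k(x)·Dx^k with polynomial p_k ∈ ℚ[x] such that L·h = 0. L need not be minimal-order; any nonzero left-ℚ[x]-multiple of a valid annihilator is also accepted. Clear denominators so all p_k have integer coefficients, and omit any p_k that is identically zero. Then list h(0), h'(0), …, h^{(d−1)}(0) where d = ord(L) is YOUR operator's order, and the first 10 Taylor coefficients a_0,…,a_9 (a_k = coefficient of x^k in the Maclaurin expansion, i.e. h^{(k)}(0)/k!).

f: a_k = 0, -12, 0, 32, 0, -128/5, 0, 1024/105, 0, -2048/945, …
g: a_k = -2, -2, -1, -1/3, -1/12, -1/60, -1/360, -1/2520, -1/20160, -1/181440, …
L₀ := lclm(L_f,L_g); ord L₀ ≤ 2+1.
h₀' ⇒ L via d/dx closure of L₀.
L = 16 - 16·Dx + Dx^2 - Dx^3  (order 3).
h: a_k = -14, -2, 95, -1/3, -1537/12, -1/60, 4915/72, -1/2520, -393217/20160, -1/181440, …
ICs: h(0) = -14, h′(0) = -2, h′′(0) = 190.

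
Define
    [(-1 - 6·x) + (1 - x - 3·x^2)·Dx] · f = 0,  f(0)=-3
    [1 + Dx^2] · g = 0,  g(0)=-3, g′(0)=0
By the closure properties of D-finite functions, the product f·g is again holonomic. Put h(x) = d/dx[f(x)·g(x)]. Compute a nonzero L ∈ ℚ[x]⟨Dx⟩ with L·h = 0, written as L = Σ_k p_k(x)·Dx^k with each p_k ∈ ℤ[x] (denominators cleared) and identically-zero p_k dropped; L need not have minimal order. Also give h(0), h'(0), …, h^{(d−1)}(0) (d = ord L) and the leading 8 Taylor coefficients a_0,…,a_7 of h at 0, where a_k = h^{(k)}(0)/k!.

f: a_k = -3, -3, -12, -21, -57, -120, -291, -651, …
g: a_k = -3, 0, 3/2, 0, -1/8, 0, 1/240, 0, …
L₀ := L_f ⊗_s L_g (sym. prod.), ord ≤ 2.
h₀' ⇒ L via d/dx closure of L₀.
L = (83 - 2·x - 5·x^2 + 6·x^3 + 9·x^4) + (16 + 98·x + 18·x^2 + 36·x^3)·Dx + (-5 + 4·x + 13·x^2 + 6·x^3 + 9·x^4)·Dx^2  (order 2).
h: a_k = 9, 63, 351/2, 1227/2, 13155/8, 189357/40, 994343/80, 18558737/560, …
ICs: h(0) = 9, h′(0) = 63.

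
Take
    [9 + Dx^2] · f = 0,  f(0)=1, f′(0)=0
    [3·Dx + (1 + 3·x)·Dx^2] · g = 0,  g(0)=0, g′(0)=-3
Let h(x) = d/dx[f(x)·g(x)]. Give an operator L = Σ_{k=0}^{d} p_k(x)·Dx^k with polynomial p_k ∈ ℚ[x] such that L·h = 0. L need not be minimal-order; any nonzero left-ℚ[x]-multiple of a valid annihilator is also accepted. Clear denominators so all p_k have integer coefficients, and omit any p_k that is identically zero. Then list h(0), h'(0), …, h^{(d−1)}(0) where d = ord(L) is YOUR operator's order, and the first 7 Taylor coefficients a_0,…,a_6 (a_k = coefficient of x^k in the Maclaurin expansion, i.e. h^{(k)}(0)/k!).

L = (-675 - 3564·x - 10206·x^2 + 8748·x^3 + 94041·x^4 + 157464·x^5 + 78732·x^6) + (-216 - 864·x + 1620·x^2 + 14580·x^3 + 29160·x^4 + 17496·x^5)·Dx + (-84 - 396·x - 378·x^2 + 5832·x^3 + 23814·x^4 + 34992·x^5 + 17496·x^6)·Dx^2 + (-24 - 96·x + 180·x^2 + 1620·x^3 + 3240·x^4 + 1944·x^5)·Dx^3 + (-1 + 84·x^2 + 540·x^3 + 1485·x^4 + 1944·x^5 + 972·x^6)·Dx^4  (order 4).
h: a_k = -3, 9, 27/2, 0, -729/8, 2187/8, -67797/80, …
ICs: h(0) = -3, h′(0) = 9, h′′(0) = 27, h′′′(0) = 0.

f: a_k = 1, 0, -9/2, 0, 27/8, 0, -81/80, …
g: a_k = 0, -3, 9/2, -9, 81/4, -243/5, 243/2, …
h₀=f·g: eliminate ⇒ L₀, order ≤ 2·2.
Derive L from L₀ (diff closure).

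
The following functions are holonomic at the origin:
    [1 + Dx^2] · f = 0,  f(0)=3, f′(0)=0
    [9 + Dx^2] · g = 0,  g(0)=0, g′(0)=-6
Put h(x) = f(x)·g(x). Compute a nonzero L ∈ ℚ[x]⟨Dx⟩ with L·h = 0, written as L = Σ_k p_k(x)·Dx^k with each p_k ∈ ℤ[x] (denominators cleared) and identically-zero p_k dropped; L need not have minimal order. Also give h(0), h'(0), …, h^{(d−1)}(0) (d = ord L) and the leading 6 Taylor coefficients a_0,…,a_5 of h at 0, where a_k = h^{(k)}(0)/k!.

f: a_k = 3, 0, -3/2, 0, 1/8, 0, …
g: a_k = 0, -6, 0, 9, 0, -81/20, …
h₀=f·g: eliminate ⇒ L₀, order ≤ 2·2.
L = 64 + 20·Dx^2 + Dx^4  (order 4).
h: a_k = 0, -18, 0, 36, 0, -132/5, …
ICs: h(0) = 0, h′(0) = -18, h′′(0) = 0, h′′′(0) = 216.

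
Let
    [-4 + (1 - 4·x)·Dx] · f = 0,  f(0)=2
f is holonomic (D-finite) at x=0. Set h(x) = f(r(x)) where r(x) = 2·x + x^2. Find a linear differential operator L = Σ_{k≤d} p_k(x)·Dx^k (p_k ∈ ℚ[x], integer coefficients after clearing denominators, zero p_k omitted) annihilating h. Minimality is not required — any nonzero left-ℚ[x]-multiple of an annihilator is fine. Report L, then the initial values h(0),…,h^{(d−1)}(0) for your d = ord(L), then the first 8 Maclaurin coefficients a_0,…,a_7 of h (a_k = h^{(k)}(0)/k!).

L = (8 + 8·x) + (-1 + 8·x + 4·x^2)·Dx  (order 1).
h: a_k = 2, 16, 136, 1152, 9760, 82688, 700544, 5935104, …
ICs: h(0) = 2.

f: a_k = 2, 8, 32, 128, 512, 2048, 8192, 32768, …
Change of var in L_f (x↦r) gives L₀.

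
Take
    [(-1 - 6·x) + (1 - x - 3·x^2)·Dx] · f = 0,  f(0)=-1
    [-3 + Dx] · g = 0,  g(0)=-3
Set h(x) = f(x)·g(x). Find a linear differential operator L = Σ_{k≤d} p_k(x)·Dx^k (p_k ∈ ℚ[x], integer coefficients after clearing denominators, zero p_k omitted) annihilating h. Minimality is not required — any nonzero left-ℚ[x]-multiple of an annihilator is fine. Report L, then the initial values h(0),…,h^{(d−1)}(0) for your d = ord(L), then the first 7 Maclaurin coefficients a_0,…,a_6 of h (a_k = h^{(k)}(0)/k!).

L = (4 + 3·x - 9·x^2) + (-1 + x + 3·x^2)·Dx  (order 1).
h: a_k = 3, 12, 69/2, 84, 1581/8, 4557/10, 84129/80, …
ICs: h(0) = 3.

f: a_k = -1, -1, -4, -7, -19, -40, -97, …
g: a_k = -3, -9, -27/2, -27/2, -81/8, -243/40, -243/80, …
Product ⇒ symmetric product L₀, ord ≤ 1.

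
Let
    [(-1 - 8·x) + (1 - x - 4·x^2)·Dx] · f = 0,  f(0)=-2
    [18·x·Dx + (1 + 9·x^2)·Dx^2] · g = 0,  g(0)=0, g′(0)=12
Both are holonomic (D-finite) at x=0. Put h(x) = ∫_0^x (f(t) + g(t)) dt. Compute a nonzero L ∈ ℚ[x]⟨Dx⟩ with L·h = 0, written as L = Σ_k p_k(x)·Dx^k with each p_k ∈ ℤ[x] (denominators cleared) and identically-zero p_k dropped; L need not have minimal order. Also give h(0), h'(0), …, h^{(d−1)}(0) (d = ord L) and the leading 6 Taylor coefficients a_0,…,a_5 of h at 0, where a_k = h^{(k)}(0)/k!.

L = (-90 + 360·x + 6462·x^2 + 14688·x^3 + 63936·x^4 + 31104·x^6)·Dx^2 + (36 + 294·x + 324·x^2 + 3198·x^3 + 13680·x^4 + 46080·x^5 + 3888·x^6 + 31104·x^7)·Dx^3 + (-5 - 16·x - 160·x^2 + 96·x^3 - 555·x^4 + 2304·x^5 + 4896·x^6 + 1296·x^7 + 5184·x^8)·Dx^4  (order 4).
h: a_k = 0, -2, 5, -10/3, -27/2, -58/5, …
ICs: h(0) = 0, h′(0) = -2, h′′(0) = 10, h′′′(0) = -20.

f: a_k = -2, -2, -10, -18, -58, -130, …
g: a_k = 0, 12, 0, -36, 0, 972/5, …
Sum ⇒ L₀ = lclm(L_f,L_g) in ℚ(x)⟨Dx⟩.
h=∫h₀ ⇒ L = L₀·Dx.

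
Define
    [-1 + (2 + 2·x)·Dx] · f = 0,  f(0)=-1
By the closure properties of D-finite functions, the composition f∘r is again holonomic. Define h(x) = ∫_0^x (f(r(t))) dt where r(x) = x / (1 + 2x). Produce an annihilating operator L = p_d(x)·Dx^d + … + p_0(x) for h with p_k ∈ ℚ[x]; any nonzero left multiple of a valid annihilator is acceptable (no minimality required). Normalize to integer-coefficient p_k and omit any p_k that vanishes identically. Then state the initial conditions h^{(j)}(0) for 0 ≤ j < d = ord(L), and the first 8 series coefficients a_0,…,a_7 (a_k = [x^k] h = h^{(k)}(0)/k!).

L = -Dx + (2 + 10·x + 12·x^2)·Dx^2  (order 2).
h: a_k = 0, -1, -1/4, 3/8, -41/64, 757/640, -1181/512, 33645/7168, …
ICs: h(0) = 0, h′(0) = -1.

f: a_k = -1, -1/2, 1/8, -1/16, 5/128, -7/256, 21/1024, -33/2048, …
Substitute x→r, Dx→(1/r')Dx; clear ⇒ L₀.
h=∫₀ˣh₀: take L = L₀·Dx.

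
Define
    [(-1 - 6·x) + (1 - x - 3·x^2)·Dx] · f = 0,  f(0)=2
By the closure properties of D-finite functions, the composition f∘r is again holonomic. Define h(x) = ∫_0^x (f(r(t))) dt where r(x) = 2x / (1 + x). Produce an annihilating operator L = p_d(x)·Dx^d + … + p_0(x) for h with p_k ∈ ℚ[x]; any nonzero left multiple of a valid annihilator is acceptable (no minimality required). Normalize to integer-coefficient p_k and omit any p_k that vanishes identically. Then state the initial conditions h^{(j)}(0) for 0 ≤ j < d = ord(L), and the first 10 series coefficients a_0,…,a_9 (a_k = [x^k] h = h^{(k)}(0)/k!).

f: a_k = 2, 2, 8, 14, 38, 80, 194, 434, 1016, 2318, …
Substitute x→r, Dx→(1/r')Dx; clear ⇒ L₀.
Integrate: L := L₀·Dx.
L = (2 + 26·x)·Dx + (-1 - x + 13·x^2 + 13·x^3)·Dx^2  (order 2).
h: a_k = 0, 2, 2, 28/3, 13, 364/5, 338/3, 676, 2197/2, 61516/9, …
ICs: h(0) = 0, h′(0) = 2.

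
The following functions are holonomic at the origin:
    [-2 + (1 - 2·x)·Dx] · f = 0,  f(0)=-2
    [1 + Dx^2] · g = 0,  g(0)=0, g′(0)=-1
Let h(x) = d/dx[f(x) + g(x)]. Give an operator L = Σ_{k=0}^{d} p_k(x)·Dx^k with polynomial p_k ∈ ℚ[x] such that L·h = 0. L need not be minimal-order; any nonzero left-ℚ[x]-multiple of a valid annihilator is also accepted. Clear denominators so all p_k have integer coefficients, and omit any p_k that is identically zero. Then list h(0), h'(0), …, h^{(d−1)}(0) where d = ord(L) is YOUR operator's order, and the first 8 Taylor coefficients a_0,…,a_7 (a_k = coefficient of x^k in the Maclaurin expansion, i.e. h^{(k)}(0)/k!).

L = (196 - 16·x + 16·x^2) + (-25 + 54·x - 12·x^2 + 8·x^3)·Dx + (196 - 16·x + 16·x^2)·Dx^2 + (-25 + 54·x - 12·x^2 + 8·x^3)·Dx^3  (order 3).
h: a_k = -5, -16, -95/2, -128, -7681/24, -768, -1290239/720, -4096, …
ICs: h(0) = -5, h′(0) = -16, h′′(0) = -95.

f: a_k = -2, -4, -8, -16, -32, -64, -128, -256, …
g: a_k = 0, -1, 0, 1/6, 0, -1/120, 0, 1/5040, …
h₀=f+g: left-lcm gives L₀, ord ≤ 3.
Derive L from L₀ (diff closure).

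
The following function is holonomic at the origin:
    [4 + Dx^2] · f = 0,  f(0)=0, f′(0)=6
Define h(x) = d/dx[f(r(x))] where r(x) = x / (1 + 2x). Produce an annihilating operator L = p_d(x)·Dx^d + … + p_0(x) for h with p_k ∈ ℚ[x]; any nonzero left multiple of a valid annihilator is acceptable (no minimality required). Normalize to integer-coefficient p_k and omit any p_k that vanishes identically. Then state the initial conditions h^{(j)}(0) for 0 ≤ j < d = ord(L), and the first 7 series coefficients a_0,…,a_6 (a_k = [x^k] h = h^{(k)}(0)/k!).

L = (28 + 96·x + 96·x^2) + (12 + 72·x + 144·x^2 + 96·x^3)·Dx + (1 + 8·x + 24·x^2 + 32·x^3 + 16·x^4)·Dx^2  (order 2).
h: a_k = 6, -24, 60, -96, 4, 720, -55448/15, …
ICs: h(0) = 6, h′(0) = -24.

f: a_k = 0, 6, 0, -4, 0, 4/5, 0, …
h₀=f(r): pull back L_f along r ⇒ L₀.
h=h₀': d/dx-closure on L₀ ⇒ L.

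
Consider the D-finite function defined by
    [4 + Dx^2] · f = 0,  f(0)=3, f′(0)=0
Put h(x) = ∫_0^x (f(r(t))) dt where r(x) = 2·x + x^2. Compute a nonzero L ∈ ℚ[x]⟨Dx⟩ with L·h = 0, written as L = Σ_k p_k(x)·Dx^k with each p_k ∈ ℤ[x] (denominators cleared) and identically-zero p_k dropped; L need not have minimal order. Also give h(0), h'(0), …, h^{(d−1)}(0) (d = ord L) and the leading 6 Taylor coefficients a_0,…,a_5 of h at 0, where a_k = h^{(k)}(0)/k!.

L = (16 + 48·x + 48·x^2 + 16·x^3)·Dx - Dx^2 + (1 + x)·Dx^3  (order 3).
h: a_k = 0, 3, 0, -8, -6, 26/5, …
ICs: h(0) = 0, h′(0) = 3, h′′(0) = 0.

f: a_k = 3, 0, -6, 0, 2, 0, …
L₀ from L_f via x↦r, Dx↦r'^{-1}Dx.
∫: right-multiply L₀ by Dx.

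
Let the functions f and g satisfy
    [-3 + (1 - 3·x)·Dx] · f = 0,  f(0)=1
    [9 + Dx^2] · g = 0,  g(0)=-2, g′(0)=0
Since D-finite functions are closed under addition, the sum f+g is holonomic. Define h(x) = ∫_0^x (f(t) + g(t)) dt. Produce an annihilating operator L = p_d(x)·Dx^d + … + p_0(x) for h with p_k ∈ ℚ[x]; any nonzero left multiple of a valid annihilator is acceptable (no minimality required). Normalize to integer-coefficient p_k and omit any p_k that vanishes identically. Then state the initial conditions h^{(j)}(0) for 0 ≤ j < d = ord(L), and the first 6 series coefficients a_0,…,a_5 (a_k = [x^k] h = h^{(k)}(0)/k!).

f: a_k = 1, 3, 9, 27, 81, 243, …
g: a_k = -2, 0, 9, 0, -27/4, 0, …
h₀=f+g: left-lcm gives L₀, ord ≤ 3.
h=∫₀ˣh₀: take L = L₀·Dx.
L = (63 - 54·x + 81·x^2)·Dx + (-9 + 45·x - 81·x^2 + 81·x^3)·Dx^2 + (7 - 6·x + 9·x^2)·Dx^3 + (-1 + 5·x - 9·x^2 + 9·x^3)·Dx^4  (order 4).
h: a_k = 0, -1, 3/2, 6, 27/4, 297/20, …
ICs: h(0) = 0, h′(0) = -1, h′′(0) = 3, h′′′(0) = 36.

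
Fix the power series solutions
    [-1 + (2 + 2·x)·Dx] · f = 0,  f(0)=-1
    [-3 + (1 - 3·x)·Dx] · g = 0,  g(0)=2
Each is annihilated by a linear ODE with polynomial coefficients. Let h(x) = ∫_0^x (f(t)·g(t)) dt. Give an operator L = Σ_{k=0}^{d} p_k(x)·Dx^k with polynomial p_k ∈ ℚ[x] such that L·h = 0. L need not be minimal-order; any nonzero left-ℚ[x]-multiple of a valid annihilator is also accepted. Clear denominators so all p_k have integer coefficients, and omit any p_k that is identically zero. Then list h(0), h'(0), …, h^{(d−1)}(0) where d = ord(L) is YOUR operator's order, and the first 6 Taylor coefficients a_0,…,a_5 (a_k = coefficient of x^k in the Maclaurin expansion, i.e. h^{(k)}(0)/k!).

L = (7 + 3·x)·Dx + (-2 + 4·x + 6·x^2)·Dx^2  (order 2).
h: a_k = 0, -2, -7/2, -83/12, -499/32, -11971/320, …
ICs: h(0) = 0, h′(0) = -2.

f: a_k = -1, -1/2, 1/8, -1/16, 5/128, -7/256, …
g: a_k = 2, 6, 18, 54, 162, 486, …
Sym-product of L_f,L_g gives L₀ (≤ ord 1).
h=∫h₀ ⇒ L = L₀·Dx.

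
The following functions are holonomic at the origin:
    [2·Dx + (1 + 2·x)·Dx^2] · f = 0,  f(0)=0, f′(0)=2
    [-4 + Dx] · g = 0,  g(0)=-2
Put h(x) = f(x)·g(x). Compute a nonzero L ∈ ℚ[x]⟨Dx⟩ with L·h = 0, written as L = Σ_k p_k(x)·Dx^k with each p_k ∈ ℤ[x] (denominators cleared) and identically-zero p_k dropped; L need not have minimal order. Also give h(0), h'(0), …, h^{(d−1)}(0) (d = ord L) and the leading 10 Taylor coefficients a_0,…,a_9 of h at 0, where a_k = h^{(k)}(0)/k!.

L = (8 + 32·x) + (-6 - 16·x)·Dx + (1 + 2·x)·Dx^2  (order 2).
h: a_k = 0, -4, -12, -64/3, -24, -352/15, -128/9, -4352/315, 64/45, -2816/189, …
ICs: h(0) = 0, h′(0) = -4.

f: a_k = 0, 2, -2, 8/3, -4, 32/5, -32/3, 128/7, -32, 512/9, …
g: a_k = -2, -8, -16, -64/3, -64/3, -256/15, -512/45, -2048/315, -1024/315, -4096/2835, …
h₀=f·g: eliminate ⇒ L₀, order ≤ 2·1.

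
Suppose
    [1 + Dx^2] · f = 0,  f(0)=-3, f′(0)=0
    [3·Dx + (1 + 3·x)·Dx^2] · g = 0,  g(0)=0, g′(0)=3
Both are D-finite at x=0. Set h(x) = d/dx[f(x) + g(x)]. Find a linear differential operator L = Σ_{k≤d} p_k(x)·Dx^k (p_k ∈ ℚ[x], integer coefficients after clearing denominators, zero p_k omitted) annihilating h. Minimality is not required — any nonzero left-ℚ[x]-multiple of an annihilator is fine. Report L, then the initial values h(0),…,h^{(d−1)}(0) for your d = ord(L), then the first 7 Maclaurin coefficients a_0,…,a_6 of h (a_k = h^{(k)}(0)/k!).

L = (165 + 18·x + 27·x^2) + (19 + 63·x + 27·x^2 + 27·x^3)·Dx + (165 + 18·x + 27·x^2)·Dx^2 + (19 + 63·x + 27·x^2 + 27·x^3)·Dx^3  (order 3).
h: a_k = 3, -6, 27, -163/2, 243, -29159/40, 2187, …
ICs: h(0) = 3, h′(0) = -6, h′′(0) = 54.

f: a_k = -3, 0, 3/2, 0, -1/8, 0, 1/240, …
g: a_k = 0, 3, -9/2, 9, -81/4, 243/5, -243/2, …
Weyl lclm of L_f,L_g ⇒ L₀ (ord ≤ 4).
Differentiate: ansatz ord ≤ ord L₀ ⇒ L.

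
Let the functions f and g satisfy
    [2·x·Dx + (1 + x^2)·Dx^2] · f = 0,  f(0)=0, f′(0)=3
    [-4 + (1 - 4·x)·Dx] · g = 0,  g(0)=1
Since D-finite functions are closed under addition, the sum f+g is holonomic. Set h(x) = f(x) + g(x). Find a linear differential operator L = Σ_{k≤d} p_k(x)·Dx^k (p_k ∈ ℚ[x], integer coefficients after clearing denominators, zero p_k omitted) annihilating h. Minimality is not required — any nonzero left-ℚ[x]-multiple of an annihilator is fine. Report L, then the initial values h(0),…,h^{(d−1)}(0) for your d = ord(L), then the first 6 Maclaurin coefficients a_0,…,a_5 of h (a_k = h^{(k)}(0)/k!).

L = (8 - 128·x - 24·x^2)·Dx + (-49 + 8·x - 109·x^2 - 24·x^3)·Dx^2 + (4 - 15·x - 15·x^3 - 4·x^4)·Dx^3  (order 3).
h: a_k = 1, 7, 16, 63, 256, 5123/5, …
ICs: h(0) = 1, h′(0) = 7, h′′(0) = 32.

f: a_k = 0, 3, 0, -1, 0, 3/5, …
g: a_k = 1, 4, 16, 64, 256, 1024, …
f+g: L₀ = lclm(L_f,L_g), ord ≤ 2+1.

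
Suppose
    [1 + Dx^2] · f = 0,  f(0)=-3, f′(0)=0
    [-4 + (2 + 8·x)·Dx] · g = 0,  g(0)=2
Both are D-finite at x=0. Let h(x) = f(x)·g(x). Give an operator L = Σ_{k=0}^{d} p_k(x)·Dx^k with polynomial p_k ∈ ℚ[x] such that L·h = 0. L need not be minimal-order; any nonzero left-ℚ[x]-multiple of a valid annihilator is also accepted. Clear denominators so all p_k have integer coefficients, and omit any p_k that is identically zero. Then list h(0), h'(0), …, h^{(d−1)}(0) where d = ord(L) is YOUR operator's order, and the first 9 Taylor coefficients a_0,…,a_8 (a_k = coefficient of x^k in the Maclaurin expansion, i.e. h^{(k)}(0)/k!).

L = (13 + 8·x + 16·x^2) + (-4 - 16·x)·Dx + (1 + 8·x + 16·x^2)·Dx^2  (order 2).
h: a_k = -6, -12, 15, -18, 215/4, -313/2, 56941/120, -90059/60, 32917807/6720, …
ICs: h(0) = -6, h′(0) = -12.

f: a_k = -3, 0, 3/2, 0, -1/8, 0, 1/240, 0, -1/13440, …
g: a_k = 2, 4, -4, 8, -20, 56, -168, 528, -1716, …
Product ⇒ symmetric product L₀, ord ≤ 2.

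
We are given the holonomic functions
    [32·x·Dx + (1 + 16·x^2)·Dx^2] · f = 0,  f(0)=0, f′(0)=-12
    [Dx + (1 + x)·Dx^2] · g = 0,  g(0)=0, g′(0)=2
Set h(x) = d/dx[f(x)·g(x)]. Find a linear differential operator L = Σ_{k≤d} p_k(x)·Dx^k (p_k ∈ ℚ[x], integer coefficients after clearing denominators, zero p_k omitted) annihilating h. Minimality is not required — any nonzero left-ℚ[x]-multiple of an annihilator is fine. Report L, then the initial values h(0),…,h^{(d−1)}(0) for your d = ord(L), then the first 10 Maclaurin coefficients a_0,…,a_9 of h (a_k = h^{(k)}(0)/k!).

f: a_k = 0, -12, 0, 64, 0, -3072/5, 0, 49152/7, 0, -262144/3, …
g: a_k = 0, 2, -1, 2/3, -1/2, 2/5, -1/3, 2/7, -1/4, 2/9, …
Sym-product of L_f,L_g gives L₀ (≤ ord 4).
Derive L from L₀ (diff closure).
L = (4224 + 8384·x + 204800·x^2 + 531456·x^3 + 491520·x^4 + 212992·x^5 + 262144·x^7) + (4098 + 28864·x + 258368·x^2 + 1045504·x^3 + 1798144·x^4 + 1523712·x^5 + 573440·x^6 + 786432·x^7 + 917504·x^8)·Dx + (132 + 8644·x + 37632·x^2 + 196032·x^3 + 614400·x^4 + 955392·x^5 + 786432·x^6 + 540672·x^7 + 786432·x^8 + 524288·x^9)·Dx^2 + (65 + 258·x + 2497·x^2 + 8576·x^3 + 30336·x^4 + 76800·x^5 + 118272·x^6 + 98304·x^7 + 98304·x^8 + 131072·x^9 + 65536·x^10)·Dx^3  (order 3).
h: a_k = 0, -48, 36, 480, -290, -35728/5, 20524/5, 109248, -2120847/35, -178827248/105, …
ICs: h(0) = 0, h′(0) = -48, h′′(0) = 72.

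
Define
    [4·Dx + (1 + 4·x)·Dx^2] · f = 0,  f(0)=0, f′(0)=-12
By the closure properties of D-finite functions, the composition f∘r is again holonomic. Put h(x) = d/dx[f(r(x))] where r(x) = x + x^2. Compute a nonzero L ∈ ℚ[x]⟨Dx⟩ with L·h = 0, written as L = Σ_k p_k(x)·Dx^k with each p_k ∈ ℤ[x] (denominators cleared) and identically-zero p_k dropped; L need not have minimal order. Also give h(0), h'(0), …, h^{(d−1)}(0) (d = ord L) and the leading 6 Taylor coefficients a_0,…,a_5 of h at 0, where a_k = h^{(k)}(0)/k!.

L = 2 + (1 + 2·x)·Dx  (order 1).
h: a_k = -12, 24, -48, 96, -192, 384, …
ICs: h(0) = -12.

f: a_k = 0, -12, 24, -64, 192, -3072/5, …
f∘r: x↦r, Dx↦Dx/r' in L_f ⇒ L₀.
Derive L from L₀ (diff closure).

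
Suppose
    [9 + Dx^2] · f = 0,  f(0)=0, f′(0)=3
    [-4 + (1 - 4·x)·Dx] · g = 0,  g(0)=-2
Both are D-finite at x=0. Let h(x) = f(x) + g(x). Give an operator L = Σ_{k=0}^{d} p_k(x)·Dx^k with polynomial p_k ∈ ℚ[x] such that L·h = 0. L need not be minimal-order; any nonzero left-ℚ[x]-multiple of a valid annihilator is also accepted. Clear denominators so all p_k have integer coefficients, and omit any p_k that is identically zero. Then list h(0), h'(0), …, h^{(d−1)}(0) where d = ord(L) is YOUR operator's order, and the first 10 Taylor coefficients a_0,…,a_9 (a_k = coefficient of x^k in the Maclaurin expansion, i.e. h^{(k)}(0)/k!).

f: a_k = 0, 3, 0, -9/2, 0, 81/40, 0, -243/560, 0, 243/4480, …
g: a_k = -2, -8, -32, -128, -512, -2048, -8192, -32768, -131072, -524288, …
f+g: L₀ = lclm(L_f,L_g), ord ≤ 2+1.
L = (-3780 + 2592·x - 5184·x^2) + (369 - 2124·x + 3888·x^2 - 5184·x^3)·Dx + (-420 + 288·x - 576·x^2)·Dx^2 + (41 - 236·x + 432·x^2 - 576·x^3)·Dx^3  (order 3).
h: a_k = -2, -5, -32, -265/2, -512, -81839/40, -8192, -18350323/560, -131072, -2348809997/4480, …
ICs: h(0) = -2, h′(0) = -5, h′′(0) = -64.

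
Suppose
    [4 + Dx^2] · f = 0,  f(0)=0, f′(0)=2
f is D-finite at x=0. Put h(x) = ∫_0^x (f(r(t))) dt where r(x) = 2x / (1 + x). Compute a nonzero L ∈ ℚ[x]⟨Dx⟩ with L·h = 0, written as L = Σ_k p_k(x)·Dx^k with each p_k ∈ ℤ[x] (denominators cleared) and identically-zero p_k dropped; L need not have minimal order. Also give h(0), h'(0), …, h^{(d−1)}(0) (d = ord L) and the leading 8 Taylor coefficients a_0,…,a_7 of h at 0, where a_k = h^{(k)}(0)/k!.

f: a_k = 0, 2, 0, -4/3, 0, 4/15, 0, -8/315, …
h₀=f(r): pull back L_f along r ⇒ L₀.
h=∫₀ˣh₀: take L = L₀·Dx.
L = 16·Dx + (2 + 6·x + 6·x^2 + 2·x^3)·Dx^2 + (1 + 4·x + 6·x^2 + 4·x^3 + x^4)·Dx^3  (order 3).
h: a_k = 0, 0, 2, -4/3, -5/3, 28/5, -386/45, 60/7, …
ICs: h(0) = 0, h′(0) = 0, h′′(0) = 4.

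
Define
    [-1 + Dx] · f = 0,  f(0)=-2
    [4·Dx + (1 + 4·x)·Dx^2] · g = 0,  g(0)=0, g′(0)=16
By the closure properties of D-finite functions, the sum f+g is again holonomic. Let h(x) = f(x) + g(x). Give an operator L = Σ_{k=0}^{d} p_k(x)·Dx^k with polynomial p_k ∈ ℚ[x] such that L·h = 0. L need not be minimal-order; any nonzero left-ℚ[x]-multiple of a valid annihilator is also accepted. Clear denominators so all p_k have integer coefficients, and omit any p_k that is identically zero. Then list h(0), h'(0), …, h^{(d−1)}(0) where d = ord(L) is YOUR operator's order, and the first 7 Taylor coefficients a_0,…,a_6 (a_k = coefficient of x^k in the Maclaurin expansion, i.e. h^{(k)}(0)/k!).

f: a_k = -2, -2, -1, -1/3, -1/12, -1/60, -1/360, …
g: a_k = 0, 16, -32, 256/3, -256, 4096/5, -8192/3, …
L₀ := lclm(L_f,L_g); ord L₀ ≤ 1+2.
L = (-36 - 16·x)·Dx + (31 - 8·x - 16·x^2)·Dx^2 + (5 + 24·x + 16·x^2)·Dx^3  (order 3).
h: a_k = -2, 14, -33, 85, -3073/12, 49151/60, -983041/360, …
ICs: h(0) = -2, h′(0) = 14, h′′(0) = -66.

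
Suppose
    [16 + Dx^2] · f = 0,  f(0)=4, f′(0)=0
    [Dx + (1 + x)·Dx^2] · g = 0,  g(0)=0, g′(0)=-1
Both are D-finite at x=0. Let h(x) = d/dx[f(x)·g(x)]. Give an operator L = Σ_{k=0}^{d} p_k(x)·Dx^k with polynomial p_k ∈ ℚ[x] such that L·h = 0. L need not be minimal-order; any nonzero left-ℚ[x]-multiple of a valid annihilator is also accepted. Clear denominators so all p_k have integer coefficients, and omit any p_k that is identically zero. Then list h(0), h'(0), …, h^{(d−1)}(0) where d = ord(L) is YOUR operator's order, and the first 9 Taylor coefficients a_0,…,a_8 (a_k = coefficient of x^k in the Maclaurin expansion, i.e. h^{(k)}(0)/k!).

f: a_k = 4, 0, -32, 0, 128/3, 0, -1024/45, 0, 2048/315, …
g: a_k = 0, -1, 1/2, -1/3, 1/4, -1/5, 1/6, -1/7, 1/8, …
L₀ := L_f ⊗_s L_g (sym. prod.), ord ≤ 4.
Differentiate: ansatz ord ≤ ord L₀ ⇒ L.
L = (96160 + 647168·x + 1757184·x^2 + 2482176·x^3 + 1931264·x^4 + 786432·x^5 + 131072·x^6) + (13728 + 74144·x + 156160·x^2 + 161280·x^3 + 81920·x^4 + 16384·x^5)·Dx + (13546 + 87008·x + 228848·x^2 + 316416·x^3 + 242944·x^4 + 98304·x^5 + 16384·x^6)·Dx^2 + (858 + 4634·x + 9760·x^2 + 10080·x^3 + 5120·x^4 + 1024·x^5)·Dx^3 + (471 + 2910·x + 7439·x^2 + 10080·x^3 + 7640·x^4 + 3072·x^5 + 512·x^6)·Dx^4  (order 4).
h: a_k = -4, 4, 92, -60, -164, 84, 1508/15, -1996/45, -628/21, …
ICs: h(0) = -4, h′(0) = 4, h′′(0) = 184, h′′′(0) = -360.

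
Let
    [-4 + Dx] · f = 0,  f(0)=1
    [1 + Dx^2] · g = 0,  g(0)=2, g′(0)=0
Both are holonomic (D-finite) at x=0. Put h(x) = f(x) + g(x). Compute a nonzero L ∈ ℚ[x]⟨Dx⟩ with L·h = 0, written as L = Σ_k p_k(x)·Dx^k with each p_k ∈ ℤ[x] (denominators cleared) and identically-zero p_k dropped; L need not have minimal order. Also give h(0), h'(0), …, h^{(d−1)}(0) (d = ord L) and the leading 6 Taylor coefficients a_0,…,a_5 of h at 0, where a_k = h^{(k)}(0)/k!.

L = -4 + Dx - 4·Dx^2 + Dx^3  (order 3).
h: a_k = 3, 4, 7, 32/3, 43/4, 128/15, …
ICs: h(0) = 3, h′(0) = 4, h′′(0) = 14.

f: a_k = 1, 4, 8, 32/3, 32/3, 128/15, …
g: a_k = 2, 0, -1, 0, 1/12, 0, …
h₀=f+g: left-lcm gives L₀, ord ≤ 3.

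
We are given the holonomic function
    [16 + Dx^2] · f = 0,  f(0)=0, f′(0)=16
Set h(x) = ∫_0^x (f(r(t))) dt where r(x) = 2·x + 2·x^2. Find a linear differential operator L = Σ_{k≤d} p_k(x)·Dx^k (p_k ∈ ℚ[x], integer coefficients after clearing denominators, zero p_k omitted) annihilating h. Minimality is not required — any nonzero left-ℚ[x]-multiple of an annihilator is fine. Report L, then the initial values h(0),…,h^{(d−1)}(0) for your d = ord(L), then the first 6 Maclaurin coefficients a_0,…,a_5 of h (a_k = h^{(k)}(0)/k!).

f: a_k = 0, 16, 0, -128/3, 0, 512/15, …
h₀=f(r): pull back L_f along r ⇒ L₀.
h=∫h₀ ⇒ L = L₀·Dx.
L = (64 + 384·x + 768·x^2 + 512·x^3)·Dx - 2·Dx^2 + (1 + 2·x)·Dx^3  (order 3).
h: a_k = 0, 0, 16, 32/3, -256/3, -1024/5, …
ICs: h(0) = 0, h′(0) = 0, h′′(0) = 32.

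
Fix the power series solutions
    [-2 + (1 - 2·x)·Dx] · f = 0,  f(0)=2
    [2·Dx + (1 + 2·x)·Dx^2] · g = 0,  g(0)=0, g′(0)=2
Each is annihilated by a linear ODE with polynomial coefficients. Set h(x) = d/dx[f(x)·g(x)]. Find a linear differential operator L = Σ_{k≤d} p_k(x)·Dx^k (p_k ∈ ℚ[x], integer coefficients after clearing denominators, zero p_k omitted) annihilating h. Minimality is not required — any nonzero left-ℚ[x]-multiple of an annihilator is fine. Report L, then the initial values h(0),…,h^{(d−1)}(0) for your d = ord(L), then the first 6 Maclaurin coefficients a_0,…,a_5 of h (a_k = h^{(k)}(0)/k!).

f: a_k = 2, 4, 8, 16, 32, 64, …
g: a_k = 0, 2, -2, 8/3, -4, 32/5, …
Sym-product of L_f,L_g gives L₀ (≤ ord 2).
h₀' ⇒ L via d/dx closure of L₀.
L = 16 + (2 + 20·x)·Dx + (-1 + 4·x^2)·Dx^2  (order 2).
h: a_k = 4, 8, 40, 224/3, 752/3, 2368/5, …
ICs: h(0) = 4, h′(0) = 8.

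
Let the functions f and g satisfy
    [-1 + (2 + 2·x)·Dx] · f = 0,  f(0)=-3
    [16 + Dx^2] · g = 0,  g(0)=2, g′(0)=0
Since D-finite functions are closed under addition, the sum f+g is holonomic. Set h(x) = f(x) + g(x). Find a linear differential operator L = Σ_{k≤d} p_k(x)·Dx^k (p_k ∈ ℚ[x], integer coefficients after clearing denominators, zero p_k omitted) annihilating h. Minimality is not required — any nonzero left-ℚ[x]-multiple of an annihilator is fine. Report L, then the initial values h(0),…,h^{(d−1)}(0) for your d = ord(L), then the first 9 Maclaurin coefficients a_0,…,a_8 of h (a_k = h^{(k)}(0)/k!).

f: a_k = -3, -3/2, 3/8, -3/16, 15/128, -21/256, 63/1024, -99/2048, 1287/32768, …
g: a_k = 2, 0, -16, 0, 64/3, 0, -512/45, 0, 1024/315, …
Weyl lclm of L_f,L_g ⇒ L₀ (ord ≤ 3).
L = (-1072 - 2048·x - 1024·x^2) + (2016 + 6112·x + 6144·x^2 + 2048·x^3)·Dx + (-67 - 128·x - 64·x^2)·Dx^2 + (126 + 382·x + 384·x^2 + 128·x^3)·Dx^3  (order 3).
h: a_k = -1, -3/2, -125/8, -3/16, 8237/384, -21/256, -521453/46080, -99/2048, 33959837/10321920, …
ICs: h(0) = -1, h′(0) = -3/2, h′′(0) = -125/4.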